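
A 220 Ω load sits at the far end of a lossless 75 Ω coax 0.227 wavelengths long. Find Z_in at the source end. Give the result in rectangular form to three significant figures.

Z_in ≈ 26 − j9.62 Ω

βl = 2π × 0.227 = 81.7°
tan(βl) = tan(81.7°) = 6.87
Z_in = Z_0·(Z_L + jZ_0·tanβl)/(Z_0 + jZ_L·tanβl)
     = 75·(220 + j515)/(75 + j1510)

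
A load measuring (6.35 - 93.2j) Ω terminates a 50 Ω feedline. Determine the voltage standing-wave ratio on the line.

VSWR ≈ 35.3

Γ = (Z_L − Z_0)/(Z_L + Z_0) = (-43.65 − j93.2)/(56.35 − j93.2)
|Γ| = 103/109 = 0.945
VSWR = (1 + |Γ|)/(1 − |Γ|) = 1.94/0.055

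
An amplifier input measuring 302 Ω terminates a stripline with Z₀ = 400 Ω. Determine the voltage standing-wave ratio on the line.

VSWR ≈ 1.32

Γ = (302 − 400)/(302 + 400) = -0.14
VSWR = (1 + 0.14)/(1 − 0.14)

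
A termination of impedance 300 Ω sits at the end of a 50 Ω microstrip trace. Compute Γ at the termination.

Γ = 0.714

Γ = (Z_L − Z_0)/(Z_L + Z_0) = (300 − 50)/(300 + 50) = 250/350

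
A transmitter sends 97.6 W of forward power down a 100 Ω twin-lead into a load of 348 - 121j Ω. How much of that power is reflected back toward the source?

P_reflected ≈ 34.5 W

|Γ| = |(248 − j121)/(448 − j121)| = 0.595
|Γ|² = 0.354
P_refl = |Γ|²·P_inc = 34.5 W, P_del = (1 − |Γ|²)·P_inc = 63.1 W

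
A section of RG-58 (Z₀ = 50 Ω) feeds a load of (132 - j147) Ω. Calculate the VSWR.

Γ = (Z_L − Z_0)/(Z_L + Z_0) = (82 − j147)/(182 − j147)
|Γ| = 168/234 = 0.719
VSWR = (1 + |Γ|)/(1 − |Γ|) = 1.72/0.281

VSWR ≈ 6.13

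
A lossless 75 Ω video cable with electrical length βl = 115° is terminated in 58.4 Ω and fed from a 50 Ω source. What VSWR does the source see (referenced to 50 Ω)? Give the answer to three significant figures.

tan(βl) = -2.14
Z_in = Z_0·(Z_L + jZ_0·tanβl)/(Z_0 + jZ_L·tanβl) = 86.3 − j16.7 Ω
Γ_s = (Z_in − Z_s)/(Z_in + Z_s) = (36.3 − j16.7)/(136 − j16.7), |Γ_s| = 0.291
VSWR = (1 + |Γ_s|)/(1 − |Γ_s|)

VSWR ≈ 1.82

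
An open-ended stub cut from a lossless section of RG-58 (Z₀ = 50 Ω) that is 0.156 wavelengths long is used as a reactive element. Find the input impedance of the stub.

βl = 2π × 0.156 = 56.2°
tan(βl) = 1.49
For an open-ended stub, Z_in = −jZ_0·cot(βl) = −jZ_0/tan(βl)

Z_in ≈ −j33.5 Ω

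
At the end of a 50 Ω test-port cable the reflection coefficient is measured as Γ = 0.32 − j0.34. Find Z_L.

Z_L = Z_0·(1 + Γ)/(1 − Γ) = 50·(1.32 − j0.34)/(0.68 + j0.34)

Z_L ≈ 67.6 − j58.8 Ω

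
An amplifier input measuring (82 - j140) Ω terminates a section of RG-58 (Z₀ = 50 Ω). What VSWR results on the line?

Γ = (Z_L − Z_0)/(Z_L + Z_0) = (32 − j140)/(132 − j140)
|Γ| = 144/192 = 0.746
VSWR = (1 + |Γ|)/(1 − |Γ|) = 1.75/0.254

VSWR ≈ 6.89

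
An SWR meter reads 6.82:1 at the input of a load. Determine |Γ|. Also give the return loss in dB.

|Γ| ≈ 0.744; return loss ≈ 2.57 dB

|Γ| = (S − 1)/(S + 1) = (6.82 − 1)/(6.82 + 1) = 5.82/7.82
RL = −20·log₁₀|Γ| = −20·log₁₀(0.744)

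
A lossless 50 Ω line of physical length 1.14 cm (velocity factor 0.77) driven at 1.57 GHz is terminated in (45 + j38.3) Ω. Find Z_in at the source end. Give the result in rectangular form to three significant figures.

λ = v/f = 0.77·c / 1.57 GHz = 0.147 m
βl = 2π·l/λ = 2π × 0.0775 = 27.9°
tan(βl) = tan(27.9°) = 0.529
Z_in = Z_0·(Z_L + jZ_0·tanβl)/(Z_0 + jZ_L·tanβl)
     = 50·(45 + j64.8)/(29.7 + j23.8)

Z_in ≈ 99.3 + j29.4 Ω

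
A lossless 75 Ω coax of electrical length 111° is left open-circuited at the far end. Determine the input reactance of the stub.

tan(βl) = -2.61
For an open-circuited stub, Z_in = −jZ_0·cot(βl) = −jZ_0/tan(βl)

X_in ≈ 28.8 Ω (inductive)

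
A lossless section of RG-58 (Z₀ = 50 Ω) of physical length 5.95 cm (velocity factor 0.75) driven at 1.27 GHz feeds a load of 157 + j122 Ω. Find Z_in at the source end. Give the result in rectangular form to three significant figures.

Z_in ≈ 11.2 + j19.1 Ω

λ = v/f = 0.75·c / 1.27 GHz = 0.177 m
βl = 2π·l/λ = 2π × 0.336 = 121°
tan(βl) = tan(121°) = -1.67
Z_in = Z_0·(Z_L + jZ_0·tanβl)/(Z_0 + jZ_L·tanβl)
     = 50·(157 + j38.5)/(254 − j262)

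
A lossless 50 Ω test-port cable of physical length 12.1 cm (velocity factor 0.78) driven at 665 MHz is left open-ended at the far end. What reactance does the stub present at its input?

X_in ≈ 33.5 Ω (inductive)

λ = v/f = 0.78·c / 665 MHz = 0.352 m
βl = 2π·l/λ = 2π × 0.344 = 124°
tan(βl) = -1.49
For an open-ended stub, Z_in = −jZ_0·cot(βl) = −jZ_0/tan(βl)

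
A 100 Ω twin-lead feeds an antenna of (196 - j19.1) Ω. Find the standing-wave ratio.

VSWR ≈ 1.99

Γ = (Z_L − Z_0)/(Z_L + Z_0) = (96 − j19.1)/(296 − j19.1)
|Γ| = 97.9/297 = 0.33
VSWR = (1 + |Γ|)/(1 − |Γ|) = 1.33/0.67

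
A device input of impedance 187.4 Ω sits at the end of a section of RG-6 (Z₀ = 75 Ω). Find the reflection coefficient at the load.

Γ = (Z_L − Z_0)/(Z_L + Z_0) = (187.4 − 75)/(187.4 + 75) = 112.4/262.4

Γ = 0.428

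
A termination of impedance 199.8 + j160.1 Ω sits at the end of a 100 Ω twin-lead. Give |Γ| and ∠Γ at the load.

Γ ≈ 0.555 ∠ 30°

Γ = (Z_L − Z_0)/(Z_L + Z_0) = (99.8 + j160.1)/(299.8 + j160.1)
|Γ| = 189/340 = 0.555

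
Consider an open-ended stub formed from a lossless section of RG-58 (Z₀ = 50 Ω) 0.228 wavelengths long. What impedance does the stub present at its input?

Z_in ≈ −j6.96 Ω

βl = 2π × 0.228 = 82.1°
tan(βl) = 7.19
For an open-ended stub, Z_in = −jZ_0·cot(βl) = −jZ_0/tan(βl)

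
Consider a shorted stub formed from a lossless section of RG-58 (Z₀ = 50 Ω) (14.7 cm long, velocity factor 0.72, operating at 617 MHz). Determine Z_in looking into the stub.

λ = v/f = 0.72·c / 617 MHz = 0.35 m
βl = 2π·l/λ = 2π × 0.42 = 151°
tan(βl) = -0.551
For a shorted stub, Z_in = jZ_0·tan(βl)

Z_in ≈ −j27.5 Ω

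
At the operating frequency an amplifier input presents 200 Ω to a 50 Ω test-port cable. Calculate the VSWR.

VSWR ≈ 4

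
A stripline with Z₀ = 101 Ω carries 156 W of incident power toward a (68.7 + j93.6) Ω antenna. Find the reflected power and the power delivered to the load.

P_reflected ≈ 40.7 W; P_delivered ≈ 115 W

|Γ| = |(-32.3 + j93.6)/(169.7 + j93.6)| = 0.511
|Γ|² = 0.261
P_refl = |Γ|²·P_inc = 40.7 W, P_del = (1 − |Γ|²)·P_inc = 115 W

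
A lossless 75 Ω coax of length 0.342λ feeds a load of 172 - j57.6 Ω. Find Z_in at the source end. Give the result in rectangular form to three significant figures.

Z_in ≈ 46.5 + j51.3 Ω

βl = 2π × 0.342 = 123°
tan(βl) = tan(123°) = -1.53
Z_in = Z_0·(Z_L + jZ_0·tanβl)/(Z_0 + jZ_L·tanβl)
     = 75·(172 − j173)/(-13.3 − j264)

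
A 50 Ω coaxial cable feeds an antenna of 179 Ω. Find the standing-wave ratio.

VSWR ≈ 3.58

Γ = (179 − 50)/(179 + 50) = 0.563
VSWR = (1 + 0.563)/(1 − 0.563)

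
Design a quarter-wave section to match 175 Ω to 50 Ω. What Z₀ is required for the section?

Z_qwt ≈ 93.5 Ω

Z_qwt = √(Z_0·R_L) = √(50 × 175) = √8750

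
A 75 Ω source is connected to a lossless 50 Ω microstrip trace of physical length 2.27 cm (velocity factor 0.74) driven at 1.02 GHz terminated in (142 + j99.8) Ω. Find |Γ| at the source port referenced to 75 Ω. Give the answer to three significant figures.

|Γ| ≈ 0.577

λ = v/f = 0.74·c / 1.02 GHz = 0.218 m
βl = 2π·l/λ = 2π × 0.104 = 37.5°
tan(βl) = 0.769
Z_in = Z_0·(Z_L + jZ_0·tanβl)/(Z_0 + jZ_L·tanβl) = 44.7 − j76 Ω
Γ_s = (Z_in − Z_s)/(Z_in + Z_s) = (-30.3 − j76)/(120 − j76), |Γ_s| = 0.577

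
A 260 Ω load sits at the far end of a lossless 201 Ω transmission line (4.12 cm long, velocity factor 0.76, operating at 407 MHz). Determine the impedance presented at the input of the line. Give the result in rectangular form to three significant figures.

Z_in ≈ 229 − j47.6 Ω

λ = v/f = 0.76·c / 407 MHz = 0.56 m
βl = 2π·l/λ = 2π × 0.0735 = 26.5°
tan(βl) = tan(26.5°) = 0.498
Z_in = Z_0·(Z_L + jZ_0·tanβl)/(Z_0 + jZ_L·tanβl)
     = 201·(260 + j100)/(201 + j129)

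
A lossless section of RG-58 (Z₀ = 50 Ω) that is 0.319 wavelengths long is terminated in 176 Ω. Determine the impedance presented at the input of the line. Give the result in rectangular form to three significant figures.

βl = 2π × 0.319 = 115°
tan(βl) = tan(115°) = -2.16
Z_in = Z_0·(Z_L + jZ_0·tanβl)/(Z_0 + jZ_L·tanβl)
     = 50·(176 − j108)/(50 − j380)

Z_in ≈ 17 + j20.9 Ω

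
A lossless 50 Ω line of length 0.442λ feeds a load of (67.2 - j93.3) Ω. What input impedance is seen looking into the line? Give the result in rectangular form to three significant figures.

βl = 2π × 0.442 = 159°
tan(βl) = tan(159°) = -0.381
Z_in = Z_0·(Z_L + jZ_0·tanβl)/(Z_0 + jZ_L·tanβl)
     = 50·(67.2 − j112)/(14.4 − j25.6)

Z_in ≈ 223 + j5.98 Ω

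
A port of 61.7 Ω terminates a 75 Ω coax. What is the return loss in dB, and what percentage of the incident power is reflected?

Γ = (61.7 − 75)/(61.7 + 75) = -0.0973
RL = −20·log₁₀(0.0973) = 20.2 dB
P_refl/P_inc = |Γ|² = 0.00947

RL ≈ 20.2 dB; 0.947% of incident power reflected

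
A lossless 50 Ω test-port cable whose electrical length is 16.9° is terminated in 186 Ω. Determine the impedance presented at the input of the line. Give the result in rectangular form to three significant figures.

Z_in ≈ 89.2 − j85.6 Ω

tan(βl) = tan(16.9°) = 0.304
Z_in = Z_0·(Z_L + jZ_0·tanβl)/(Z_0 + jZ_L·tanβl)
     = 50·(186 + j15.2)/(50 + j56.5)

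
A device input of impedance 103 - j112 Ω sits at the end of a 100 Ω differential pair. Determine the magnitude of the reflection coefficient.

Γ = (Z_L − Z_0)/(Z_L + Z_0) = (3 − j112)/(203 − j112)
|Γ| = 112/232

|Γ| ≈ 0.483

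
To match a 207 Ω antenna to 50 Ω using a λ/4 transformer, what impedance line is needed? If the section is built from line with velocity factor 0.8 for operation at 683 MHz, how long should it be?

Z_qwt ≈ 102 Ω; length ≈ 8.78 cm

Z_qwt = √(Z_0·R_L) = √(50 × 207) = √10350
λ = 0.8·c/f = 0.351 m, so l = λ/4 = 0.0878 m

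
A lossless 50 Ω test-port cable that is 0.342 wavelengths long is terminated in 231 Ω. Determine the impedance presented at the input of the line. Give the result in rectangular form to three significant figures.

Z_in ≈ 15.1 + j30.5 Ω

βl = 2π × 0.342 = 123°
tan(βl) = tan(123°) = -1.53
Z_in = Z_0·(Z_L + jZ_0·tanβl)/(Z_0 + jZ_L·tanβl)
     = 50·(231 − j76.6)/(50 − j354)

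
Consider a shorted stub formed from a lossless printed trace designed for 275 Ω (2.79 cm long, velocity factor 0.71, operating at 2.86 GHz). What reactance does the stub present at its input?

X_in ≈ -276 Ω (capacitive)

λ = v/f = 0.71·c / 2.86 GHz = 0.0745 m
βl = 2π·l/λ = 2π × 0.375 = 135°
tan(βl) = -1
For a shorted stub, Z_in = jZ_0·tan(βl)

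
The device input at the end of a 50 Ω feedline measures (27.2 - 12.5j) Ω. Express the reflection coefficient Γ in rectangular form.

Γ = (Z_L − Z_0)/(Z_L + Z_0) = (-22.8 − j12.5)/(77.2 − j12.5)

Γ ≈ -0.262 − j0.204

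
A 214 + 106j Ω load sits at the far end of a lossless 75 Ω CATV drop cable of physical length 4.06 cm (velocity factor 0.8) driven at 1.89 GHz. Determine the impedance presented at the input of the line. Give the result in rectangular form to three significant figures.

Z_in ≈ 22.3 + j20.4 Ω

λ = v/f = 0.8·c / 1.89 GHz = 0.127 m
βl = 2π·l/λ = 2π × 0.32 = 115°
tan(βl) = tan(115°) = -2.13
Z_in = Z_0·(Z_L + jZ_0·tanβl)/(Z_0 + jZ_L·tanβl)
     = 75·(214 − j54.1)/(301 − j457)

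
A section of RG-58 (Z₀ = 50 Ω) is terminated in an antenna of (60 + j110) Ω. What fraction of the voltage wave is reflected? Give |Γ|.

Γ = (Z_L − Z_0)/(Z_L + Z_0) = (10 + j110)/(110 + j110)
|Γ| = 110/156

|Γ| ≈ 0.71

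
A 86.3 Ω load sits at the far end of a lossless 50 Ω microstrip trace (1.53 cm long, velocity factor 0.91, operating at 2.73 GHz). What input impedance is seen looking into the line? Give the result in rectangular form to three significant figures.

λ = v/f = 0.91·c / 2.73 GHz = 0.1 m
βl = 2π·l/λ = 2π × 0.153 = 55.1°
tan(βl) = tan(55.1°) = 1.43
Z_in = Z_0·(Z_L + jZ_0·tanβl)/(Z_0 + jZ_L·tanβl)
     = 50·(86.3 + j71.6)/(50 + j124)

Z_in ≈ 37 − j19.9 Ω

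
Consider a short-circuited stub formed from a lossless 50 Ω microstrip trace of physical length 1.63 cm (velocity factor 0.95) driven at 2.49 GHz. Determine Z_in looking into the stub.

Z_in ≈ +j62.3 Ω

λ = v/f = 0.95·c / 2.49 GHz = 0.114 m
βl = 2π·l/λ = 2π × 0.142 = 51.3°
tan(βl) = 1.25
For a short-circuited stub, Z_in = jZ_0·tan(βl)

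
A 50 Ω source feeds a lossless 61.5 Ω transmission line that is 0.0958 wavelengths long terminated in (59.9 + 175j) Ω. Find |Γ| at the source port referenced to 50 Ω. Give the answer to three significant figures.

βl = 2π × 0.0958 = 34.5°
tan(βl) = 0.687
Z_in = Z_0·(Z_L + jZ_0·tanβl)/(Z_0 + jZ_L·tanβl) = 64.9 − j182 Ω
Γ_s = (Z_in − Z_s)/(Z_in + Z_s) = (14.9 − j182)/(115 − j182), |Γ_s| = 0.849

|Γ| ≈ 0.849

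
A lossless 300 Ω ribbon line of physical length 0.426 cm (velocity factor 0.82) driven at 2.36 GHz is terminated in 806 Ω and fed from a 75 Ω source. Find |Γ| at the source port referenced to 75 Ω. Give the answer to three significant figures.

|Γ| ≈ 0.821

λ = v/f = 0.82·c / 2.36 GHz = 0.104 m
βl = 2π·l/λ = 2π × 0.0409 = 14.7°
tan(βl) = 0.263
Z_in = Z_0·(Z_L + jZ_0·tanβl)/(Z_0 + jZ_L·tanβl) = 575 − j327 Ω
Γ_s = (Z_in − Z_s)/(Z_in + Z_s) = (500 − j327)/(650 − j327), |Γ_s| = 0.821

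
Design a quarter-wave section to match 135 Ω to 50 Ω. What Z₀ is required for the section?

Z_qwt = √(Z_0·R_L) = √(50 × 135) = √6750

Z_qwt ≈ 82.2 Ω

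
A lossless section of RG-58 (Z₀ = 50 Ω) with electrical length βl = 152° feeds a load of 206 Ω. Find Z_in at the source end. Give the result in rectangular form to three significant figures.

tan(βl) = tan(152°) = -0.532
Z_in = Z_0·(Z_L + jZ_0·tanβl)/(Z_0 + jZ_L·tanβl)
     = 50·(206 − j26.6)/(50 − j110)

Z_in ≈ 45.6 + j73.2 Ω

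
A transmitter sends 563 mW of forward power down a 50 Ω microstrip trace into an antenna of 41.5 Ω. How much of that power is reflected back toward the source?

Γ = (41.5 − 50)/(41.5 + 50) = -0.0929
|Γ|² = 0.00863
P_refl = |Γ|²·P_inc = 4.86 mW, P_del = (1 − |Γ|²)·P_inc = 558 mW

P_reflected ≈ 4.86 mW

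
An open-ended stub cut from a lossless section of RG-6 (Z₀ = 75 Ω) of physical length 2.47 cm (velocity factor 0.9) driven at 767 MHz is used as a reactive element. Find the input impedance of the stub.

Z_in ≈ −j159 Ω

λ = v/f = 0.9·c / 767 MHz = 0.352 m
βl = 2π·l/λ = 2π × 0.0702 = 25.3°
tan(βl) = 0.472
For an open-ended stub, Z_in = −jZ_0·cot(βl) = −jZ_0/tan(βl)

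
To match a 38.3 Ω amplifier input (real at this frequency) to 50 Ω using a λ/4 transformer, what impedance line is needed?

Z_qwt = √(Z_0·R_L) = √(50 × 38.3) = √1915

Z_qwt ≈ 43.8 Ω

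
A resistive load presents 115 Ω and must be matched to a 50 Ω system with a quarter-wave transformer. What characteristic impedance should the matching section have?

Z_qwt = √(Z_0·R_L) = √(50 × 115) = √5750

Z_qwt ≈ 75.8 Ω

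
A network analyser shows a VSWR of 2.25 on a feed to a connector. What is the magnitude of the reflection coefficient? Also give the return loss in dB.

|Γ| = (S − 1)/(S + 1) = (2.25 − 1)/(2.25 + 1) = 1.25/3.25
RL = −20·log₁₀|Γ| = −20·log₁₀(0.385)

|Γ| ≈ 0.385; return loss ≈ 8.3 dB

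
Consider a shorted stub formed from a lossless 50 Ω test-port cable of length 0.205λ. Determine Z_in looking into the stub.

Z_in ≈ +j172 Ω

βl = 2π × 0.205 = 73.8°
tan(βl) = 3.44
For a shorted stub, Z_in = jZ_0·tan(βl)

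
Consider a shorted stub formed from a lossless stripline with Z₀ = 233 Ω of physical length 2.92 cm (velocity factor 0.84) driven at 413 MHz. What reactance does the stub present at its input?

λ = v/f = 0.84·c / 413 MHz = 0.61 m
βl = 2π·l/λ = 2π × 0.0479 = 17.2°
tan(βl) = 0.31
For a shorted stub, Z_in = jZ_0·tan(βl)

X_in ≈ 72.3 Ω (inductive)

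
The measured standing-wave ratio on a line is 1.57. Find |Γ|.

|Γ| ≈ 0.222

|Γ| = (S − 1)/(S + 1) = (1.57 − 1)/(1.57 + 1) = 0.57/2.57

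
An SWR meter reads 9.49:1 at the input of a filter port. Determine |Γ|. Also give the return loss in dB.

|Γ| ≈ 0.809; return loss ≈ 1.84 dB

|Γ| = (S − 1)/(S + 1) = (9.49 − 1)/(9.49 + 1) = 8.49/10.5
RL = −20·log₁₀|Γ| = −20·log₁₀(0.809)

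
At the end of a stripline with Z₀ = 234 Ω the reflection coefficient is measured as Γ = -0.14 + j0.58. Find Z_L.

Z_L ≈ 92.1 + j166 Ω

Z_L = Z_0·(1 + Γ)/(1 − Γ) = 234·(0.86 + j0.58)/(1.14 − j0.58)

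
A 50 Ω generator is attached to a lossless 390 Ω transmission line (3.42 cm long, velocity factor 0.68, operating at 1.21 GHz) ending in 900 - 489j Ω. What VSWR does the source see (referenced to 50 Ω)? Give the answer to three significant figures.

VSWR ≈ 2.74

λ = v/f = 0.68·c / 1.21 GHz = 0.169 m
βl = 2π·l/λ = 2π × 0.203 = 73°
tan(βl) = 3.28
Z_in = Z_0·(Z_L + jZ_0·tanβl)/(Z_0 + jZ_L·tanβl) = 127 − j33.3 Ω
Γ_s = (Z_in − Z_s)/(Z_in + Z_s) = (76.8 − j33.3)/(177 − j33.3), |Γ_s| = 0.465
VSWR = (1 + |Γ_s|)/(1 − |Γ_s|)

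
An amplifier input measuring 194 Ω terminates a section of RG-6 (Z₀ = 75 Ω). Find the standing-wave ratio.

Γ = (194 − 75)/(194 + 75) = 0.442
VSWR = (1 + 0.442)/(1 − 0.442)

VSWR ≈ 2.59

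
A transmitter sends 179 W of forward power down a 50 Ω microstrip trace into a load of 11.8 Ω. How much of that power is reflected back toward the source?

Γ = (11.8 − 50)/(11.8 + 50) = -0.618
|Γ|² = 0.382
P_refl = |Γ|²·P_inc = 68.4 W, P_del = (1 − |Γ|²)·P_inc = 111 W

P_reflected ≈ 68.4 W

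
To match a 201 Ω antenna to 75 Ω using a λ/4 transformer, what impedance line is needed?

Z_qwt ≈ 123 Ω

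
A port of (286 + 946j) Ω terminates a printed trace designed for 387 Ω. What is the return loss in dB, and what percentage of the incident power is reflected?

Γ = (-101 + j946)/(673 + j946), |Γ| = 0.819
RL = −20·log₁₀(0.819) = 1.73 dB
P_refl/P_inc = |Γ|² = 0.672

RL ≈ 1.73 dB; 67.2% of incident power reflected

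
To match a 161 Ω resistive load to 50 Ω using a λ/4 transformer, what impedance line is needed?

Z_qwt = √(Z_0·R_L) = √(50 × 161) = √8050

Z_qwt ≈ 89.7 Ω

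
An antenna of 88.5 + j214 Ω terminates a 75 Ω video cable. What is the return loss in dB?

Γ = (13.5 + j214)/(163.5 + j214), |Γ| = 0.796
RL = −20·log₁₀|Γ| = −20·log₁₀(0.796)

RL ≈ 1.98 dB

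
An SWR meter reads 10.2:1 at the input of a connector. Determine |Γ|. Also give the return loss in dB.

|Γ| = (S − 1)/(S + 1) = (10.2 − 1)/(10.2 + 1) = 9.2/11.2
RL = −20·log₁₀|Γ| = −20·log₁₀(0.821)

|Γ| ≈ 0.821; return loss ≈ 1.71 dB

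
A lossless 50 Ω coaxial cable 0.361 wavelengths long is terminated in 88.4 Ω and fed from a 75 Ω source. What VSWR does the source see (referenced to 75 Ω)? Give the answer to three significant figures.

VSWR ≈ 2.15

βl = 2π × 0.361 = 130°
tan(βl) = -1.19
Z_in = Z_0·(Z_L + jZ_0·tanβl)/(Z_0 + jZ_L·tanβl) = 39.3 + j23.3 Ω
Γ_s = (Z_in − Z_s)/(Z_in + Z_s) = (-35.7 + j23.3)/(114 + j23.3), |Γ_s| = 0.365
VSWR = (1 + |Γ_s|)/(1 − |Γ_s|)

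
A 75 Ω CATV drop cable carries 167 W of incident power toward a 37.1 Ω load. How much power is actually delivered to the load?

Γ = (37.1 − 75)/(37.1 + 75) = -0.338
|Γ|² = 0.114
P_refl = |Γ|²·P_inc = 19.1 W, P_del = (1 − |Γ|²)·P_inc = 148 W

P_delivered ≈ 148 W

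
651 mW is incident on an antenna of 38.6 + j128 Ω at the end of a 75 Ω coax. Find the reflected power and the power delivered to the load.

P_reflected ≈ 394 mW; P_delivered ≈ 257 mW

|Γ| = |(-36.4 + j128)/(113.6 + j128)| = 0.778
|Γ|² = 0.605
P_refl = |Γ|²·P_inc = 394 mW, P_del = (1 − |Γ|²)·P_inc = 257 mW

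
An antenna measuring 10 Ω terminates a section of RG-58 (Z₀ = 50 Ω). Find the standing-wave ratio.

VSWR ≈ 5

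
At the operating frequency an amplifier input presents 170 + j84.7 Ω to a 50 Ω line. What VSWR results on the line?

Γ = (Z_L − Z_0)/(Z_L + Z_0) = (120 + j84.7)/(220 + j84.7)
|Γ| = 147/236 = 0.623
VSWR = (1 + |Γ|)/(1 − |Γ|) = 1.62/0.377

VSWR ≈ 4.31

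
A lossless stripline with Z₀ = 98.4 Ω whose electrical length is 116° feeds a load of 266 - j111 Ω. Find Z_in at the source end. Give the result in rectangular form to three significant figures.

Z_in ≈ 42.7 + j58.1 Ω

tan(βl) = tan(116°) = -2.05
Z_in = Z_0·(Z_L + jZ_0·tanβl)/(Z_0 + jZ_L·tanβl)
     = 98.4·(266 − j313)/(-129 − j545)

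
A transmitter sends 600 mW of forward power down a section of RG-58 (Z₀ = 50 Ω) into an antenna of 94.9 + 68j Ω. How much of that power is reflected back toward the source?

|Γ| = |(44.9 + j68)/(144.9 + j68)| = 0.509
|Γ|² = 0.259
P_refl = |Γ|²·P_inc = 156 mW, P_del = (1 − |Γ|²)·P_inc = 444 mW

P_reflected ≈ 156 mW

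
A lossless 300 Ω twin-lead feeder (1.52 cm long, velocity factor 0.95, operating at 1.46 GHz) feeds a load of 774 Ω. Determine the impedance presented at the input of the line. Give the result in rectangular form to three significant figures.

Z_in ≈ 344 − j313 Ω

λ = v/f = 0.95·c / 1.46 GHz = 0.195 m
βl = 2π·l/λ = 2π × 0.0779 = 28°
tan(βl) = tan(28°) = 0.532
Z_in = Z_0·(Z_L + jZ_0·tanβl)/(Z_0 + jZ_L·tanβl)
     = 300·(774 + j160)/(300 + j412)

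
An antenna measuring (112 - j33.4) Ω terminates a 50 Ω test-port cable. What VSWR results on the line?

Γ = (Z_L − Z_0)/(Z_L + Z_0) = (62 − j33.4)/(162 − j33.4)
|Γ| = 70.4/165 = 0.426
VSWR = (1 + |Γ|)/(1 − |Γ|) = 1.43/0.574

VSWR ≈ 2.48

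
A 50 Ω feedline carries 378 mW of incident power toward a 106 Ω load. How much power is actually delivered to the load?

P_delivered ≈ 329 mW

Γ = (106 − 50)/(106 + 50) = 0.359
|Γ|² = 0.129
P_refl = |Γ|²·P_inc = 48.7 mW, P_del = (1 − |Γ|²)·P_inc = 329 mW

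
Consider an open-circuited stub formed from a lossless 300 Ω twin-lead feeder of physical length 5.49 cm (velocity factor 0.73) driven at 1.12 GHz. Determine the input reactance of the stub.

X_in ≈ 58.7 Ω (inductive)

λ = v/f = 0.73·c / 1.12 GHz = 0.196 m
βl = 2π·l/λ = 2π × 0.281 = 101°
tan(βl) = -5.11
For an open-circuited stub, Z_in = −jZ_0·cot(βl) = −jZ_0/tan(βl)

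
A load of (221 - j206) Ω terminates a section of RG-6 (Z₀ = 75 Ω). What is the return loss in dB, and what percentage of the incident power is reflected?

Γ = (146 − j206)/(296 − j206), |Γ| = 0.7
RL = −20·log₁₀(0.7) = 3.1 dB
P_refl/P_inc = |Γ|² = 0.49

RL ≈ 3.1 dB; 49% of incident power reflected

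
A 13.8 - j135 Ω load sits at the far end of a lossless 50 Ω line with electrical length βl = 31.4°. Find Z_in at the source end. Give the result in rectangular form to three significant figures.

tan(βl) = tan(31.4°) = 0.61
Z_in = Z_0·(Z_L + jZ_0·tanβl)/(Z_0 + jZ_L·tanβl)
     = 50·(13.8 − j104)/(132 + j8.42)

Z_in ≈ 2.69 − j39.6 Ω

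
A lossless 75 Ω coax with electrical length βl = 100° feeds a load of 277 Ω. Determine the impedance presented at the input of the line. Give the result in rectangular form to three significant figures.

tan(βl) = tan(100°) = -5.67
Z_in = Z_0·(Z_L + jZ_0·tanβl)/(Z_0 + jZ_L·tanβl)
     = 75·(277 − j425)/(75 − j1570)

Z_in ≈ 20.9 + j12.2 Ω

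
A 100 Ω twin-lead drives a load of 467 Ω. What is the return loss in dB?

Γ = (467 − 100)/(467 + 100) = 0.647
RL = −20·log₁₀|Γ| = −20·log₁₀(0.647)

RL ≈ 3.78 dB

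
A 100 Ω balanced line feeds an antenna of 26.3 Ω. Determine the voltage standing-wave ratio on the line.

VSWR ≈ 3.8

Γ = (26.3 − 100)/(26.3 + 100) = -0.584
VSWR = (1 + 0.584)/(1 − 0.584)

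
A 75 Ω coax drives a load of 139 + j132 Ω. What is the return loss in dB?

Γ = (64 + j132)/(214 + j132), |Γ| = 0.583
RL = −20·log₁₀|Γ| = −20·log₁₀(0.583)

RL ≈ 4.68 dB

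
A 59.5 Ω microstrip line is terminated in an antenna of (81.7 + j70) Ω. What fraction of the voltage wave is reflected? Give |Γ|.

Γ = (Z_L − Z_0)/(Z_L + Z_0) = (22.2 + j70)/(141.2 + j70)
|Γ| = 73.4/158

|Γ| ≈ 0.466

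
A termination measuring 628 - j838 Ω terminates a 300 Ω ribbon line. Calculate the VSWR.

Γ = (Z_L − Z_0)/(Z_L + Z_0) = (328 − j838)/(928 − j838)
|Γ| = 900/1250 = 0.72
VSWR = (1 + |Γ|)/(1 − |Γ|) = 1.72/0.28

VSWR ≈ 6.14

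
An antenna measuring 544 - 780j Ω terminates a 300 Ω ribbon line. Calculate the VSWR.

VSWR ≈ 5.92

Γ = (Z_L − Z_0)/(Z_L + Z_0) = (244 − j780)/(844 − j780)
|Γ| = 817/1150 = 0.711
VSWR = (1 + |Γ|)/(1 − |Γ|) = 1.71/0.289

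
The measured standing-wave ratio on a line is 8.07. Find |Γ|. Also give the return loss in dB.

|Γ| ≈ 0.779; return loss ≈ 2.16 dB

|Γ| = (S − 1)/(S + 1) = (8.07 − 1)/(8.07 + 1) = 7.07/9.07
RL = −20·log₁₀|Γ| = −20·log₁₀(0.779)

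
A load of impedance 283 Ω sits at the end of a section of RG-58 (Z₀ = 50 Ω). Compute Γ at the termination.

Γ = 0.7

Γ = (Z_L − Z_0)/(Z_L + Z_0) = (283 − 50)/(283 + 50) = 233/333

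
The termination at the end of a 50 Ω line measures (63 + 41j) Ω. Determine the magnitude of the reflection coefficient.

Γ = (Z_L − Z_0)/(Z_L + Z_0) = (13 + j41)/(113 + j41)
|Γ| = 43/120

|Γ| ≈ 0.358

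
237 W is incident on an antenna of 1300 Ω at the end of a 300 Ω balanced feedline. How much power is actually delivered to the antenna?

Γ = (1300 − 300)/(1300 + 300) = 0.625
|Γ|² = 0.391
P_refl = |Γ|²·P_inc = 92.6 W, P_del = (1 − |Γ|²)·P_inc = 144 W

P_delivered ≈ 144 W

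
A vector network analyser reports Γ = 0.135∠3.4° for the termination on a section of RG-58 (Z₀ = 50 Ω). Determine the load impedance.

Z_L ≈ 65.6 + j1.07 Ω

Z_L = Z_0·(1 + Γ)/(1 − Γ) = 50·(1.13 + j0.00801)/(0.865 − j0.00801)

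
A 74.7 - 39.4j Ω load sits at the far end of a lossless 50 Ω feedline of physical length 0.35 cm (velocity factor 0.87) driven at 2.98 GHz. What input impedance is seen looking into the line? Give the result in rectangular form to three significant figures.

Z_in ≈ 50 − j38 Ω

λ = v/f = 0.87·c / 2.98 GHz = 0.0876 m
βl = 2π·l/λ = 2π × 0.04 = 14.4°
tan(βl) = tan(14.4°) = 0.256
Z_in = Z_0·(Z_L + jZ_0·tanβl)/(Z_0 + jZ_L·tanβl)
     = 50·(74.7 − j26.6)/(60.1 + j19.2)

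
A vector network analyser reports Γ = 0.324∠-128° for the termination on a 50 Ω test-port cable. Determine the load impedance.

Z_L = Z_0·(1 + Γ)/(1 − Γ) = 50·(0.801 − j0.255)/(1.2 + j0.255)

Z_L ≈ 29.8 − j17 Ω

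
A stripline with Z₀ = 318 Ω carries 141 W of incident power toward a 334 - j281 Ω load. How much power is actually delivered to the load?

P_delivered ≈ 119 W

|Γ| = |(16 − j281)/(652 − j281)| = 0.396
|Γ|² = 0.157
P_refl = |Γ|²·P_inc = 22.2 W, P_del = (1 − |Γ|²)·P_inc = 119 W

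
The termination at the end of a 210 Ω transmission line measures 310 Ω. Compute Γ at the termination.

Γ = (Z_L − Z_0)/(Z_L + Z_0) = (310 − 210)/(310 + 210) = 100/520

Γ = 0.192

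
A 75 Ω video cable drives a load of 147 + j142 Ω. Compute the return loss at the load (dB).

Γ = (72 + j142)/(222 + j142), |Γ| = 0.604
RL = −20·log₁₀|Γ| = −20·log₁₀(0.604)

RL ≈ 4.38 dB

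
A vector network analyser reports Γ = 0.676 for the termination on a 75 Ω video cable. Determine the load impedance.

Z_L ≈ 388 Ω

Z_L = Z_0·(1 + Γ)/(1 − Γ) = 75·(1.68)/(0.324)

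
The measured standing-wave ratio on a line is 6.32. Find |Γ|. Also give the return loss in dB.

|Γ| = (S − 1)/(S + 1) = (6.32 − 1)/(6.32 + 1) = 5.32/7.32
RL = −20·log₁₀|Γ| = −20·log₁₀(0.727)

|Γ| ≈ 0.727; return loss ≈ 2.77 dB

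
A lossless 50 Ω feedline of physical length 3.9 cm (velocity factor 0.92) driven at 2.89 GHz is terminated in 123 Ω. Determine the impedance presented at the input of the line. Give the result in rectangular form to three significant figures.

λ = v/f = 0.92·c / 2.89 GHz = 0.0955 m
βl = 2π·l/λ = 2π × 0.408 = 147°
tan(βl) = tan(147°) = -0.649
Z_in = Z_0·(Z_L + jZ_0·tanβl)/(Z_0 + jZ_L·tanβl)
     = 50·(123 − j32.5)/(50 − j79.8)

Z_in ≈ 49.3 + j46.2 Ω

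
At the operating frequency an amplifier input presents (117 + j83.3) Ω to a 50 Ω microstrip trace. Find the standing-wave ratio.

VSWR ≈ 3.68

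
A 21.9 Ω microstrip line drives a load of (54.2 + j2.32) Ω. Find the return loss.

Γ = (32.3 + j2.32)/(76.1 + j2.32), |Γ| = 0.425
RL = −20·log₁₀|Γ| = −20·log₁₀(0.425)

RL ≈ 7.43 dB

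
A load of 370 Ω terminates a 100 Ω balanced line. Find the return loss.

RL ≈ 4.81 dB

Γ = (370 − 100)/(370 + 100) = 0.574
RL = −20·log₁₀|Γ| = −20·log₁₀(0.574)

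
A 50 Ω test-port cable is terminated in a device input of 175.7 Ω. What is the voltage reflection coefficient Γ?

Γ = (Z_L − Z_0)/(Z_L + Z_0) = (175.7 − 50)/(175.7 + 50) = 125.7/225.7

Γ = 0.557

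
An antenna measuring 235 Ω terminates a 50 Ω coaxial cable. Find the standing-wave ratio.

Γ = (235 − 50)/(235 + 50) = 0.649
VSWR = (1 + 0.649)/(1 − 0.649)

VSWR ≈ 4.7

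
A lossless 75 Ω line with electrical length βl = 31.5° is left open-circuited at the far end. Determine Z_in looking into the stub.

tan(βl) = 0.613
For an open-circuited stub, Z_in = −jZ_0·cot(βl) = −jZ_0/tan(βl)

Z_in ≈ −j122 Ω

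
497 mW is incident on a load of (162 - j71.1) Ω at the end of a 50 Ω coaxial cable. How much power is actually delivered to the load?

P_delivered ≈ 322 mW

|Γ| = |(112 − j71.1)/(212 − j71.1)| = 0.593
|Γ|² = 0.352
P_refl = |Γ|²·P_inc = 175 mW, P_del = (1 − |Γ|²)·P_inc = 322 mW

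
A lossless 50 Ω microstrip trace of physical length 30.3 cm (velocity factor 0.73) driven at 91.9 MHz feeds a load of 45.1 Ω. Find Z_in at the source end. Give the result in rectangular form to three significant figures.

λ = v/f = 0.73·c / 91.9 MHz = 2.38 m
βl = 2π·l/λ = 2π × 0.127 = 45.8°
tan(βl) = tan(45.8°) = 1.03
Z_in = Z_0·(Z_L + jZ_0·tanβl)/(Z_0 + jZ_L·tanβl)
     = 50·(45.1 + j51.4)/(50 + j46.3)

Z_in ≈ 49.9 + j5.15 Ω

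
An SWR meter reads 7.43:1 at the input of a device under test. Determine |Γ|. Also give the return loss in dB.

|Γ| = (S − 1)/(S + 1) = (7.43 − 1)/(7.43 + 1) = 6.43/8.43
RL = −20·log₁₀|Γ| = −20·log₁₀(0.763)

|Γ| ≈ 0.763; return loss ≈ 2.35 dB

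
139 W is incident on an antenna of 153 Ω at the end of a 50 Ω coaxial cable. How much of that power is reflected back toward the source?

Γ = (153 − 50)/(153 + 50) = 0.507
|Γ|² = 0.257
P_refl = |Γ|²·P_inc = 35.8 W, P_del = (1 − |Γ|²)·P_inc = 103 W

P_reflected ≈ 35.8 W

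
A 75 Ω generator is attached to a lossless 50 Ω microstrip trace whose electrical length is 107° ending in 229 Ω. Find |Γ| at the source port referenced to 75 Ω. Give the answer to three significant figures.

tan(βl) = -3.27
Z_in = Z_0·(Z_L + jZ_0·tanβl)/(Z_0 + jZ_L·tanβl) = 11.9 + j14.5 Ω
Γ_s = (Z_in − Z_s)/(Z_in + Z_s) = (-63.1 + j14.5)/(86.9 + j14.5), |Γ_s| = 0.735

|Γ| ≈ 0.735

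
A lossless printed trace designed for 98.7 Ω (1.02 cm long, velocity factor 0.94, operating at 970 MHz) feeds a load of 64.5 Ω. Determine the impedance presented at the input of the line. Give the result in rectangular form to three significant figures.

Z_in ≈ 66.3 + j12.4 Ω

λ = v/f = 0.94·c / 970 MHz = 0.291 m
βl = 2π·l/λ = 2π × 0.0351 = 12.6°
tan(βl) = tan(12.6°) = 0.224
Z_in = Z_0·(Z_L + jZ_0·tanβl)/(Z_0 + jZ_L·tanβl)
     = 98.7·(64.5 + j22.1)/(98.7 + j14.5)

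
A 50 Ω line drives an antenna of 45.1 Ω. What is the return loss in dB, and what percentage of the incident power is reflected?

Γ = (45.1 − 50)/(45.1 + 50) = -0.0515
RL = −20·log₁₀(0.0515) = 25.8 dB
P_refl/P_inc = |Γ|² = 0.00265

RL ≈ 25.8 dB; 0.265% of incident power reflected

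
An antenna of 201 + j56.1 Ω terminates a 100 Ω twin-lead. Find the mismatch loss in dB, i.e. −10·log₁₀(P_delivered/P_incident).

mismatch loss ≈ 0.667 dB

Γ = (101 + j56.1)/(301 + j56.1), |Γ| = 0.377
|Γ|² = 0.142, so P_del/P_inc = 1 − |Γ|² = 0.858
ML = −10·log₁₀(1 − |Γ|²)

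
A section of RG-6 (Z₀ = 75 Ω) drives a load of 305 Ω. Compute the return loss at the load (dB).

Γ = (305 − 75)/(305 + 75) = 0.605
RL = −20·log₁₀|Γ| = −20·log₁₀(0.605)

RL ≈ 4.36 dB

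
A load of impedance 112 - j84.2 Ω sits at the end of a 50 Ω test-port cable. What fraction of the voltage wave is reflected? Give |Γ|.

|Γ| ≈ 0.573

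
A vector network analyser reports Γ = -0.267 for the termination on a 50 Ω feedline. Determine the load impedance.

Z_L = Z_0·(1 + Γ)/(1 − Γ) = 50·(0.733)/(1.27)

Z_L ≈ 28.9 Ω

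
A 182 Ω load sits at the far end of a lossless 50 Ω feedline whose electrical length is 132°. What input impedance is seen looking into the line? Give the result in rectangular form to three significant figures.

Z_in ≈ 23.4 + j39.2 Ω

tan(βl) = tan(132°) = -1.11
Z_in = Z_0·(Z_L + jZ_0·tanβl)/(Z_0 + jZ_L·tanβl)
     = 50·(182 − j55.5)/(50 − j202)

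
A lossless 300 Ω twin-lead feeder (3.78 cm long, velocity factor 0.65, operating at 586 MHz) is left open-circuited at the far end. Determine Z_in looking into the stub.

Z_in ≈ −j346 Ω

λ = v/f = 0.65·c / 586 MHz = 0.333 m
βl = 2π·l/λ = 2π × 0.114 = 40.9°
tan(βl) = 0.866
For an open-circuited stub, Z_in = −jZ_0·cot(βl) = −jZ_0/tan(βl)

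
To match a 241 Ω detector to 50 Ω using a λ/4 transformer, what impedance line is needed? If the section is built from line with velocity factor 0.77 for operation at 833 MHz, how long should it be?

Z_qwt ≈ 110 Ω; length ≈ 6.93 cm

Z_qwt = √(Z_0·R_L) = √(50 × 241) = √12050
λ = 0.77·c/f = 0.277 m, so l = λ/4 = 0.0693 m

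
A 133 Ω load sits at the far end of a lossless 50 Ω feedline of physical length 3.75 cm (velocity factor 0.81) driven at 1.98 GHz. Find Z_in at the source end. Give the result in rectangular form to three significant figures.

λ = v/f = 0.81·c / 1.98 GHz = 0.123 m
βl = 2π·l/λ = 2π × 0.306 = 110°
tan(βl) = tan(110°) = -2.75
Z_in = Z_0·(Z_L + jZ_0·tanβl)/(Z_0 + jZ_L·tanβl)
     = 50·(133 − j137)/(50 − j365)

Z_in ≈ 20.9 + j15.3 Ω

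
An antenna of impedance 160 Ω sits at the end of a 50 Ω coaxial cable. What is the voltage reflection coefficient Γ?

Γ = 0.524

Γ = (Z_L − Z_0)/(Z_L + Z_0) = (160 − 50)/(160 + 50) = 110/210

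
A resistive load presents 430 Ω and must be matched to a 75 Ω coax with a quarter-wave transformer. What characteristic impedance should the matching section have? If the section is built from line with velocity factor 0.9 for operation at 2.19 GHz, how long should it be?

Z_qwt = √(Z_0·R_L) = √(75 × 430) = √32250
λ = 0.9·c/f = 0.123 m, so l = λ/4 = 0.0308 m

Z_qwt ≈ 180 Ω; length ≈ 3.08 cm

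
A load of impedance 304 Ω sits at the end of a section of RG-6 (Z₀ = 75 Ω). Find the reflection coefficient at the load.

Γ = 0.604

Γ = (Z_L − Z_0)/(Z_L + Z_0) = (304 − 75)/(304 + 75) = 229/379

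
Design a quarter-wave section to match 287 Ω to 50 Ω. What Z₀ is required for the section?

Z_qwt ≈ 120 Ω

Z_qwt = √(Z_0·R_L) = √(50 × 287) = √14350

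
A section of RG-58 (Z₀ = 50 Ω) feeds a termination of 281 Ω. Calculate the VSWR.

Γ = (281 − 50)/(281 + 50) = 0.698
VSWR = (1 + 0.698)/(1 − 0.698)

VSWR ≈ 5.62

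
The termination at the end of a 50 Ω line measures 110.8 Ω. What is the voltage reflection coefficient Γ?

Γ = 0.378

Γ = (Z_L − Z_0)/(Z_L + Z_0) = (110.8 − 50)/(110.8 + 50) = 60.8/160.8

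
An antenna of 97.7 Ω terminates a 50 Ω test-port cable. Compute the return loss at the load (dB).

RL ≈ 9.82 dB

Γ = (97.7 − 50)/(97.7 + 50) = 0.323
RL = −20·log₁₀|Γ| = −20·log₁₀(0.323)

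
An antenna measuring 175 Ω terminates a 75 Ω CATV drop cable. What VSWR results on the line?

VSWR ≈ 2.33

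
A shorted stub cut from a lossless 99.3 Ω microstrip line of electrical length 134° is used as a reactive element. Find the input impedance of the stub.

Z_in ≈ −j103 Ω

tan(βl) = -1.04
For a shorted stub, Z_in = jZ_0·tan(βl)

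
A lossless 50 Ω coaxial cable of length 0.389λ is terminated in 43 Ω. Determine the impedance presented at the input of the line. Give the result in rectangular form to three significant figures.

Z_in ≈ 48.2 − j7.18 Ω

βl = 2π × 0.389 = 140°
tan(βl) = tan(140°) = -0.838
Z_in = Z_0·(Z_L + jZ_0·tanβl)/(Z_0 + jZ_L·tanβl)
     = 50·(43 − j41.9)/(50 − j36)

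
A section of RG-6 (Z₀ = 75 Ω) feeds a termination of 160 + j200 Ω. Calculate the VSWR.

VSWR ≈ 5.76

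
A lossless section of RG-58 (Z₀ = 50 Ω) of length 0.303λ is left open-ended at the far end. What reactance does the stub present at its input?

X_in ≈ 17.3 Ω (inductive)

βl = 2π × 0.303 = 109°
tan(βl) = -2.89
For an open-ended stub, Z_in = −jZ_0·cot(βl) = −jZ_0/tan(βl)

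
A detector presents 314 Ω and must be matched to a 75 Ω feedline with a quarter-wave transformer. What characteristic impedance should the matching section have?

Z_qwt = √(Z_0·R_L) = √(75 × 314) = √23550

Z_qwt ≈ 153 Ω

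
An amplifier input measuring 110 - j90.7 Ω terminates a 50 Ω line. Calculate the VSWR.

VSWR ≈ 3.89

Γ = (Z_L − Z_0)/(Z_L + Z_0) = (60 − j90.7)/(160 − j90.7)
|Γ| = 109/184 = 0.591
VSWR = (1 + |Γ|)/(1 − |Γ|) = 1.59/0.409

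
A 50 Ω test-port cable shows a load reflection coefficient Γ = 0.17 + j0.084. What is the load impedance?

Z_L ≈ 69.3 + j12.1 Ω

Z_L = Z_0·(1 + Γ)/(1 − Γ) = 50·(1.17 + j0.084)/(0.83 − j0.084)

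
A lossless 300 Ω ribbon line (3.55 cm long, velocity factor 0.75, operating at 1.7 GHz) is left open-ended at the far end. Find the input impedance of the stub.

Z_in ≈ +j34.5 Ω

λ = v/f = 0.75·c / 1.7 GHz = 0.132 m
βl = 2π·l/λ = 2π × 0.268 = 96.6°
tan(βl) = -8.7
For an open-ended stub, Z_in = −jZ_0·cot(βl) = −jZ_0/tan(βl)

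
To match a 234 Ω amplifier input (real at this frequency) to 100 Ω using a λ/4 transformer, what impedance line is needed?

Z_qwt ≈ 153 Ω

Z_qwt = √(Z_0·R_L) = √(100 × 234) = √23400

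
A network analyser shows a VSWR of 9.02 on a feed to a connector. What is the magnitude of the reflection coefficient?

|Γ| ≈ 0.8

|Γ| = (S − 1)/(S + 1) = (9.02 − 1)/(9.02 + 1) = 8.02/10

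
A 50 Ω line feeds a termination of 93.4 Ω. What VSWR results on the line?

VSWR ≈ 1.87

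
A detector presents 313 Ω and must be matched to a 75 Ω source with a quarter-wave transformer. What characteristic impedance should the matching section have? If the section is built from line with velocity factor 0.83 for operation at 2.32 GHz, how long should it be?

Z_qwt = √(Z_0·R_L) = √(75 × 313) = √23480
λ = 0.83·c/f = 0.107 m, so l = λ/4 = 0.0268 m

Z_qwt ≈ 153 Ω; length ≈ 2.68 cm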